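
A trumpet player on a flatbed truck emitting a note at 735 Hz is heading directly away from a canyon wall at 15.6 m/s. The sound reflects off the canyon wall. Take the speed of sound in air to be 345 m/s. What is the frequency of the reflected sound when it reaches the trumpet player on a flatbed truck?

671 Hz

The canyon wall receives the sound from a moving source: f₁ = f₀ · v/(v + v_e) = 735 × 345/360.6 ≈ 703 Hz.
On the return leg the trumpet player on a flatbed truck is a moving observer: f₂ = f₁ · (v − v_e)/v = 703 × 329.4/345 ≈ 671 Hz.
Equivalently f₂ = f₀ · (v − v_e)/(v + v_e).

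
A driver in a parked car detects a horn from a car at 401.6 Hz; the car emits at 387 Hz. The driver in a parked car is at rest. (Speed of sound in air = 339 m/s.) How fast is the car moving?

f' > f, so the car is approaching.
f' = f · v/(v − v_s) ⇒ v_s = v · |1 − f/f'|.
v_s = 339 × |1 − 387/401.6| = 339 × 0.03635 ≈ 12.3 m/s.

12.3 m/s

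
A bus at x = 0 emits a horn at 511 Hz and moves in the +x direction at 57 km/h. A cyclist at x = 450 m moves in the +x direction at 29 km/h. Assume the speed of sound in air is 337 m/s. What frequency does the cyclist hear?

523 Hz

57 km/h = 15.83 m/s; 29 km/h = 8.056 m/s.
The observer lies on the +x side, so the source is heading toward the observer and the observer is heading away from the source.
General Doppler shift: f' = f · (v − v_o)/(v − v_s).
f' = 511 × (337 − 8.056)/(337 − 15.83) = 511 × 328.94/321.17 ≈ 523 Hz.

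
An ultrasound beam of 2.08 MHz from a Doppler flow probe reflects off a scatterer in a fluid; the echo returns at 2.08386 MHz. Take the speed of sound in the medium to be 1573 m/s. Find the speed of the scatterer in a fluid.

1.46 m/s

Double Doppler shift off a moving reflector: f₂ = f₀ · (v + u)/(v − u) (u > 0 toward emitter).
Rearranging, u = v · (f₂ − f₀)/(f₂ + f₀) = 1573 × 0.00386/4.16386 ≈ 1.46 m/s.
So the scatterer in a fluid is moving at 1.46 m/s toward the emitter.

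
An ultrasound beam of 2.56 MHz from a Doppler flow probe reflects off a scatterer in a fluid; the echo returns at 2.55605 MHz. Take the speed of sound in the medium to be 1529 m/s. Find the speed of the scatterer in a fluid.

Double Doppler shift off a moving reflector: f₂ = f₀ · (v + u)/(v − u) (u > 0 toward emitter).
Rearranging, u = v · (f₂ − f₀)/(f₂ + f₀) = 1529 × -0.00395/5.11605 ≈ -1.18 m/s.
So the scatterer in a fluid is moving at 1.18 m/s away from the emitter.

1.18 m/s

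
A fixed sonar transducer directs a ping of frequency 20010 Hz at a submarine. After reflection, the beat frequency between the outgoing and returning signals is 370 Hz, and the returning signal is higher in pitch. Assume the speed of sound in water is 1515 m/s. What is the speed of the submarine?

Double Doppler shift off a moving reflector: f₂ = f₀ · (v + u)/(v − u) (u > 0 toward emitter).
Returning signal is higher, so f₂ = f₀ + Δf = 20010 + 370 = 20380 Hz.
Rearranging, u = v · (f₂ − f₀)/(f₂ + f₀) = 1515 × 370/40390 ≈ 13.9 m/s.
So the submarine is moving at 13.9 m/s toward the emitter.

13.9 m/s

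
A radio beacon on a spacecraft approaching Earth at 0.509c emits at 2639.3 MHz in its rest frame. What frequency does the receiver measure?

Relativistic Doppler for frequency: f' = f₀ · √((1 + β)/(1 − β)).
f' = 2639.3 × √(1.5090/0.4910) = 2639.3 × 1.75309 ≈ 4626.9 MHz.

4626.9 MHz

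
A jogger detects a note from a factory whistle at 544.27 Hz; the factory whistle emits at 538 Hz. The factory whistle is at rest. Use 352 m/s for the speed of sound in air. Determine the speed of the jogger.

f' > f, so the jogger is approaching.
f' = f · (v + v_o)/v ⇒ v_o = v · |f'/f − 1|.
v_o = 352 × |544.27/538 − 1| = 352 × 0.01165 ≈ 4.1 m/s.

4.1 m/s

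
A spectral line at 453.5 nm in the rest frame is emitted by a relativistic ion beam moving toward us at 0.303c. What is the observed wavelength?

331.7 nm

Relativistic Doppler for wavelength: λ' = λ₀ · √((1 − β)/(1 + β)).
λ' = 453.5 × √(0.6970/1.3030) = 453.5 × 0.73138 ≈ 331.7 nm.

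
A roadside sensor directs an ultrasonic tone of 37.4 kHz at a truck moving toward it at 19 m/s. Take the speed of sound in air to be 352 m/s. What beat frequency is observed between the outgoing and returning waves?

At the truck (a moving observer), f₁ = f₀ · (v + u)/v = 37.4 × 371/352 ≈ 39.42 kHz.
The reflection then acts as a moving source: f₂ = f₁ · v/(v − u) ≈ 41.67 kHz.
Equivalently f₂ = f₀ · (v + u)/(v − u).
Beat frequency (with f₀ = 37400 Hz): |f₂ − f₀| = 2u·f₀/(v − u) = 2 × 19 × 37400/333 ≈ 4268 Hz.

4268 Hz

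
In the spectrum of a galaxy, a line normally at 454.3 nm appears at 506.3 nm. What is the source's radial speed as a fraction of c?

λ'/λ₀ = 1.1145 > 1 (redshift), so the source is receding.
λ'/λ₀ = √((1 + β)/(1 − β)) for a receding source ⇒ β = (r² − 1)/(r² + 1) with r = λ'/λ₀.
β = (1.2420 − 1)/(1.2420 + 1) ≈ 0.108.

0.108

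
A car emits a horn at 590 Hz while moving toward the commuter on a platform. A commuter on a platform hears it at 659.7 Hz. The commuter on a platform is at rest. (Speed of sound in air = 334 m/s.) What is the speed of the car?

f' = f · v/(v − v_s) ⇒ v_s = v · |1 − f/f'|.
v_s = 334 × |1 − 590/659.7| = 334 × 0.1057 ≈ 35 m/s.

35 m/s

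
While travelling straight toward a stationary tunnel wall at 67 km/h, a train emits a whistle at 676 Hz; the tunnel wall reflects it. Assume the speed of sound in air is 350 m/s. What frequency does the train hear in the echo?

67 km/h = 18.61 m/s.
The tunnel wall receives the sound from a moving source: f₁ = f₀ · v/(v − v_e) = 676 × 350/331.39 ≈ 714 Hz.
On the return leg the train is a moving observer: f₂ = f₁ · (v + v_e)/v = 714 × 368.61/350 ≈ 752 Hz.
Equivalently f₂ = f₀ · (v + v_e)/(v − v_e).

752 Hz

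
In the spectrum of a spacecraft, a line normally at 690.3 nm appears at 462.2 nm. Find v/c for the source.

0.381c

λ'/λ₀ = 0.6696 < 1 (blueshift), so the source is approaching.
λ'/λ₀ = √((1 − β)/(1 + β)) for an approaching source ⇒ β = (1 − r²)/(1 + r²) with r = λ'/λ₀.
β = (1 − 0.4483)/(1 + 0.4483) ≈ 0.381.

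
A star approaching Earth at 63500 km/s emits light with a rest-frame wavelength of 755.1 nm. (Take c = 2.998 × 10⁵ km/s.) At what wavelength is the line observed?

609.0 nm

β = v/c = 63500/299800 = 0.2118.
Relativistic Doppler for wavelength: λ' = λ₀ · √((1 − β)/(1 + β)).
λ' = 755.1 × √(0.7882/1.2118) = 755.1 × 0.80649 ≈ 609.0 nm.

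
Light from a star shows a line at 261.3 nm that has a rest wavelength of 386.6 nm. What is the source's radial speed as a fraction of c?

0.373c

λ'/λ₀ = 0.6759 < 1 (blueshift), so the source is approaching.
λ'/λ₀ = √((1 − β)/(1 + β)) for an approaching source ⇒ β = (1 − r²)/(1 + r²) with r = λ'/λ₀.
β = (1 − 0.4568)/(1 + 0.4568) ≈ 0.373.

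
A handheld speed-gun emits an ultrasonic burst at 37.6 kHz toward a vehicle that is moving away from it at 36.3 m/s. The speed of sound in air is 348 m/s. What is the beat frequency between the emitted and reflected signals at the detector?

7103 Hz

At the vehicle (a moving observer), f₁ = f₀ · (v − u)/v = 37.6 × 311.7/348 ≈ 33.68 kHz.
The reflection then acts as a moving source: f₂ = f₁ · v/(v + u) ≈ 30.50 kHz.
Equivalently f₂ = f₀ · (v − u)/(v + u).
Beat frequency (with f₀ = 37600 Hz): |f₂ − f₀| = 2u·f₀/(v + u) = 2 × 36.3 × 37600/384.3 ≈ 7103 Hz.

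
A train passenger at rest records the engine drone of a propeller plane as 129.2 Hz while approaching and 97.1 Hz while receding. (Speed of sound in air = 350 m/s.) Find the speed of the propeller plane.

50 m/s

f₁/f₂ = (v + v_s)/(v − v_s), so v_s = v · (f₁ − f₂)/(f₁ + f₂).
v_s = 350 × (129.2 − 97.1)/(129.2 + 97.1) = 350 × 32.1/226.3 ≈ 50 m/s.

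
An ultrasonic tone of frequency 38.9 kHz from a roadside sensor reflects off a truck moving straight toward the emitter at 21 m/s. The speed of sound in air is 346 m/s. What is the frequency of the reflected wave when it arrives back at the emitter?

At the truck (a moving observer), f₁ = f₀ · (v + u)/v = 38.9 × 367/346 ≈ 41.3 kHz.
On reflection it acts as a source moving toward the stationary detector: f₂ = f₁ · v/(v − u) = 41.3 × 346/325 ≈ 43.9 kHz.
Equivalently f₂ = f₀ · (v + u)/(v − u).

43.9 kHz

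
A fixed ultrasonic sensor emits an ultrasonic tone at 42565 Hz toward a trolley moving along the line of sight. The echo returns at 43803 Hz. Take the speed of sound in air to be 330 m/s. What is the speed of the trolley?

Double Doppler shift off a moving reflector: f₂ = f₀ · (v + u)/(v − u) (u > 0 toward emitter).
Rearranging, u = v · (f₂ − f₀)/(f₂ + f₀) = 330 × 1238/86368 ≈ 4.7 m/s.
So the trolley is moving at 4.7 m/s toward the emitter.

4.7 m/s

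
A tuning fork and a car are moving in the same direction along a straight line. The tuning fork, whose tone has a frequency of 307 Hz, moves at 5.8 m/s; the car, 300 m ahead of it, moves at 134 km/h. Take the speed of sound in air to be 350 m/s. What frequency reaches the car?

279 Hz

134 km/h = 37.22 m/s.
The car is ahead, so the tuning fork is moving toward it while the car is moving away from the tuning fork.
General Doppler shift: f' = f · (v − v_o)/(v − v_s).
f' = 307 × (350 − 37.22)/(350 − 5.8) = 307 × 312.78/344.2 ≈ 279 Hz.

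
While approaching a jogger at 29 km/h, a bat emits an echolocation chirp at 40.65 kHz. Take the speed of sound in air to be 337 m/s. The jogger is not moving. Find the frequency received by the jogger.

29 km/h = 8.056 m/s.
With the source moving toward a stationary observer, f' = f · v/(v − v_s).
f' = 40.65 × 337/(337 − 8.056) = 40.65 × 337/328.9 ≈ 41.6 kHz.

41.6 kHz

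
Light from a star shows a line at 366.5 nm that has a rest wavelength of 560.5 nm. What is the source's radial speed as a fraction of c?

λ'/λ₀ = 0.6539 < 1 (blueshift), so the source is approaching.
λ'/λ₀ = √((1 − β)/(1 + β)) for an approaching source ⇒ β = (1 − r²)/(1 + r²) with r = λ'/λ₀.
β = (1 − 0.4276)/(1 + 0.4276) ≈ 0.401.

0.401c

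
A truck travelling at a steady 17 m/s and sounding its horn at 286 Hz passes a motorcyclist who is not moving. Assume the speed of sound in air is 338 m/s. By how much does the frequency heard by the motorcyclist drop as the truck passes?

Approaching: f₁ = f · v/(v − v_s) = 286 × 338/321 ≈ 301.1 Hz.
Receding: f₂ = f · v/(v + v_s) = 286 × 338/355 ≈ 272.3 Hz.
Drop: f₁ − f₂ = 2f·v·v_s/(v² − v_s²) = 2 × 286 × 338 × 17/(338² − 17²) ≈ 28.8 Hz.

28.8 Hz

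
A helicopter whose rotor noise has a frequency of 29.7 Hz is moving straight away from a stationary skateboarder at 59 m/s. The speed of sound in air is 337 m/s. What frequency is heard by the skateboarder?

Only the source moves, away from the listener, so f' = f · v/(v + v_s).
f' = 29.7 × 337/(337 + 59) = 29.7 × 337/396 ≈ 25.3 Hz.

25.3 Hz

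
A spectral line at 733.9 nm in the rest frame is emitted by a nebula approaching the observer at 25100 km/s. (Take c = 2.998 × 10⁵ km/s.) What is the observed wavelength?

β = v/c = 25100/299800 = 0.0837.
Relativistic Doppler for wavelength: λ' = λ₀ · √((1 − β)/(1 + β)).
λ' = 733.9 × √(0.9163/1.0837) = 733.9 × 0.91951 ≈ 674.8 nm.

674.8 nm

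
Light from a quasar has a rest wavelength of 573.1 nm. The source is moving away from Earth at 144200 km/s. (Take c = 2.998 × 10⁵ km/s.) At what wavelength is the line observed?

β = v/c = 144200/299800 = 0.4810.
Relativistic Doppler for wavelength: λ' = λ₀ · √((1 + β)/(1 − β)).
λ' = 573.1 × √(1.4810/0.5190) = 573.1 × 1.68922 ≈ 968.1 nm.

968.1 nm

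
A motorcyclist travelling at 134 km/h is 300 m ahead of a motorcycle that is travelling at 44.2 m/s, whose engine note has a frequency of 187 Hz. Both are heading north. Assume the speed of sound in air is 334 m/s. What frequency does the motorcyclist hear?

134 km/h = 37.22 m/s.
The motorcyclist is ahead, so the motorcycle is moving toward it while the motorcyclist is moving away from the motorcycle.
General Doppler shift: f' = f · (v − v_o)/(v − v_s).
f' = 187 × (334 − 37.22)/(334 − 44.2) = 187 × 296.78/289.8 ≈ 192 Hz.

192 Hz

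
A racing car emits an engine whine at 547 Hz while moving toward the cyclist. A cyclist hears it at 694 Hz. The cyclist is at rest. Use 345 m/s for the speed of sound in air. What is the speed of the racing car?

73 m/s

f' = f · v/(v − v_s) ⇒ v_s = v · |1 − f/f'|.
v_s = 345 × |1 − 547/694| = 345 × 0.2118 ≈ 73 m/s.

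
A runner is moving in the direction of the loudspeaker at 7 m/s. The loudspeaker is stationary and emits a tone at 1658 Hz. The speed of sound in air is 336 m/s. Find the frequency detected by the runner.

1693 Hz

Moving observer, stationary source: f' = f · (v + v_o)/v.
f' = 1658 × (336 + 7)/336 = 1658 × 343/336 ≈ 1693 Hz.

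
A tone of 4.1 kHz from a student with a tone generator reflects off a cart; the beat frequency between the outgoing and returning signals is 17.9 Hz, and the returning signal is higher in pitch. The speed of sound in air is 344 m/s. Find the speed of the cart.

0.75 m/s

Double Doppler shift off a moving reflector: f₂ = f₀ · (v + u)/(v − u) (u > 0 toward emitter).
Returning signal is higher, so f₂ = f₀ + Δf = 4100 + 17.9 = 4117.9 Hz.
Rearranging, u = v · (f₂ − f₀)/(f₂ + f₀) = 344 × 17.9/8217.9 ≈ 0.75 m/s.
So the cart is moving at 0.75 m/s toward the emitter.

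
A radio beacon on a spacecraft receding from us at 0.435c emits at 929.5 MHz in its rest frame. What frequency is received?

Relativistic Doppler for frequency: f' = f₀ · √((1 − β)/(1 + β)).
f' = 929.5 × √(0.5650/1.4350) = 929.5 × 0.62748 ≈ 583.2 MHz.

583.2 MHz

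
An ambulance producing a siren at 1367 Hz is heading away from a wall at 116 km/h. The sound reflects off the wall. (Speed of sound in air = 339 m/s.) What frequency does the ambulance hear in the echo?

116 km/h = 32.22 m/s.
The wall receives the sound from a moving source: f₁ = f₀ · v/(v + v_e) = 1367 × 339/371.22 ≈ 1248 Hz.
On the return leg the ambulance is a moving observer: f₂ = f₁ · (v − v_e)/v = 1248 × 306.78/339 ≈ 1130 Hz.

1130 Hz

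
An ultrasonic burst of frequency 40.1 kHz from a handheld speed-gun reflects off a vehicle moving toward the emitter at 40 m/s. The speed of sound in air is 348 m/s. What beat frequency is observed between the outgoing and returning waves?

At the vehicle (a moving observer), f₁ = f₀ · (v + u)/v = 40.1 × 388/348 ≈ 44.71 kHz.
On reflection it acts as a source moving toward the stationary detector: f₂ = f₁ · v/(v − u) = 44.71 × 348/308 ≈ 50.52 kHz.
Beat frequency (with f₀ = 40100 Hz): |f₂ − f₀| = 2u·f₀/(v − u) = 2 × 40 × 40100/308 ≈ 10416 Hz.

10416 Hz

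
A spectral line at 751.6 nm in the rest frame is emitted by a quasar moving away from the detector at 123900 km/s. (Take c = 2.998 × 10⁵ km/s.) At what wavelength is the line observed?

1166.5 nm

β = v/c = 123900/299800 = 0.4133.
Relativistic Doppler for wavelength: λ' = λ₀ · √((1 + β)/(1 − β)).
λ' = 751.6 × √(1.4133/0.5867) = 751.6 × 1.55202 ≈ 1166.5 nm.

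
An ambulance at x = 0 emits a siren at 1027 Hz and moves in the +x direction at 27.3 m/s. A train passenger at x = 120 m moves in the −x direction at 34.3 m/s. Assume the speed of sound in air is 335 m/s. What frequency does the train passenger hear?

1233 Hz

The observer lies on the +x side, so the source is heading toward the observer and the observer is heading toward the source.
General Doppler shift: f' = f · (v + v_o)/(v − v_s).
f' = 1027 × (335 + 34.3)/(335 − 27.3) = 1027 × 369.3/307.7 ≈ 1233 Hz.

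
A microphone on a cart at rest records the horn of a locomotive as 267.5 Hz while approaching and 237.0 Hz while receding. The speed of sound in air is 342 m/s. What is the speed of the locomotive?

f₁/f₂ = (v + v_s)/(v − v_s), so v_s = v · (f₁ − f₂)/(f₁ + f₂).
v_s = 342 × (267.5 − 237.0)/(267.5 + 237.0) = 342 × 30.5/504.5 ≈ 20.7 m/s.

20.7 m/s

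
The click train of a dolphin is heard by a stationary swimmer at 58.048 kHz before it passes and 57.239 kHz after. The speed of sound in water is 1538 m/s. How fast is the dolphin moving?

10.8 m/s

f₁/f₂ = (v + v_s)/(v − v_s), so v_s = v · (f₁ − f₂)/(f₁ + f₂).
v_s = 1538 × (58.048 − 57.239)/(58.048 + 57.239) = 1538 × 0.809/115.287 ≈ 10.8 m/s.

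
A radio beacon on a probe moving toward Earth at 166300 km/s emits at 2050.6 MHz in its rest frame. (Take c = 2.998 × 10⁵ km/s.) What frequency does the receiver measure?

β = v/c = 166300/299800 = 0.5547.
Relativistic Doppler for frequency: f' = f₀ · √((1 + β)/(1 − β)).
f' = 2050.6 × √(1.5547/0.4453) = 2050.6 × 1.86853 ≈ 3831.6 MHz.

3831.6 MHz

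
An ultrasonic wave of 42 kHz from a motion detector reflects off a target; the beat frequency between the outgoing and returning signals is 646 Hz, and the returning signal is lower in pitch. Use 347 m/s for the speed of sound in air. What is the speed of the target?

Double Doppler shift off a moving reflector: f₂ = f₀ · (v + u)/(v − u) (u > 0 toward emitter).
Returning signal is lower, so f₂ = f₀ − Δf = 42000 − 646 = 41354 Hz.
Rearranging, u = v · (f₂ − f₀)/(f₂ + f₀) = 347 × -646/83354 ≈ -2.69 m/s.
So the target is moving at 2.69 m/s away from the emitter.

2.69 m/s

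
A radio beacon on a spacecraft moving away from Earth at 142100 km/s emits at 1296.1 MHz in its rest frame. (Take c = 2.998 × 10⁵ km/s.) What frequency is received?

β = v/c = 142100/299800 = 0.4740.
Relativistic Doppler for frequency: f' = f₀ · √((1 − β)/(1 + β)).
f' = 1296.1 × √(0.5260/1.4740) = 1296.1 × 0.59738 ≈ 774.3 MHz.

774.3 MHz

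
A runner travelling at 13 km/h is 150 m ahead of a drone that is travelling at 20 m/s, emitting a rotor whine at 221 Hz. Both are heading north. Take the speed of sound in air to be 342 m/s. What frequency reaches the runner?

13 km/h = 3.611 m/s.
The runner is ahead, so the drone is moving toward it while the runner is moving away from the drone.
With source approaching and observer receding, f' = f · (v − v_o)/(v − v_s).
f' = 221 × (342 − 3.611)/(342 − 20) = 221 × 338.39/322 ≈ 232 Hz.

232 Hz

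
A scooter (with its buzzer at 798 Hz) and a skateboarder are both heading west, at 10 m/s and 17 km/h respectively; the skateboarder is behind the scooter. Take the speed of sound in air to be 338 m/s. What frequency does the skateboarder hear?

786 Hz

17 km/h = 4.722 m/s.
The skateboarder is behind, so the scooter is moving away from it while the skateboarder is moving toward the scooter.
Both move, so f' = f · (v + v_o)/(v + v_s).
f' = 798 × (338 + 4.722)/(338 + 10) = 798 × 342.72/348 ≈ 786 Hz.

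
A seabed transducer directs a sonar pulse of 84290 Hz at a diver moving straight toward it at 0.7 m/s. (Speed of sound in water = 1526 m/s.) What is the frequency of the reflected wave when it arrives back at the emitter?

At the diver (a moving observer), f₁ = f₀ · (v + u)/v = 84290 × 1526.7/1526 ≈ 84329 Hz.
The reflection then acts as a moving source: f₂ = f₁ · v/(v − u) ≈ 84367 Hz.
Equivalently f₂ = f₀ · (v + u)/(v − u).

84367 Hz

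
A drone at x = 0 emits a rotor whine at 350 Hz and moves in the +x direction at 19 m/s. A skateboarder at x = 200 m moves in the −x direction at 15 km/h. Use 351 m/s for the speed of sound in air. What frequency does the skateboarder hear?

15 km/h = 4.167 m/s.
The observer lies on the +x side, so the source is heading toward the observer and the observer is heading toward the source.
With source approaching and observer approaching, f' = f · (v + v_o)/(v − v_s).
f' = 350 × (351 + 4.167)/(351 − 19) = 350 × 355.17/332 ≈ 374 Hz.

374 Hz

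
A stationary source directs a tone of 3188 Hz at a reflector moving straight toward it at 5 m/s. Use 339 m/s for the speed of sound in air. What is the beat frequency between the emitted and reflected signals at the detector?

At the reflector (a moving observer), f₁ = f₀ · (v + u)/v = 3188 × 344/339 ≈ 3235.0 Hz.
The reflection then acts as a moving source: f₂ = f₁ · v/(v − u) ≈ 3283.4 Hz.
Equivalently f₂ = f₀ · (v + u)/(v − u).
Beat frequency: |f₂ − f₀| = 2u·f₀/(v − u) = 2 × 5 × 3188/334 ≈ 95 Hz.

95 Hz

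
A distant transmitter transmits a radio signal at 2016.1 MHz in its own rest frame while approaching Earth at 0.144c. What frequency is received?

2330.7 MHz

Relativistic Doppler for frequency: f' = f₀ · √((1 + β)/(1 − β)).
f' = 2016.1 × √(1.1440/0.8560) = 2016.1 × 1.15605 ≈ 2330.7 MHz.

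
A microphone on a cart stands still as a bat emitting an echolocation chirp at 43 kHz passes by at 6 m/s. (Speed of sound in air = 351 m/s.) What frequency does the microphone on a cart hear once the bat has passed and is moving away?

42.3 kHz

Receding: f₂ = f · v/(v + v_s) = 43 × 351/357 ≈ 42.3 kHz.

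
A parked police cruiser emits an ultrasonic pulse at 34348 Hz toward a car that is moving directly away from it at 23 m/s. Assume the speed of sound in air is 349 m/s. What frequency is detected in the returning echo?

The car first receives the wave as a moving observer: f₁ = f₀ · (v − u)/v = 34348 × (349 − 23)/349 ≈ 32084 Hz.
The reflection then acts as a moving source: f₂ = f₁ · v/(v + u) ≈ 30101 Hz.

30101 Hz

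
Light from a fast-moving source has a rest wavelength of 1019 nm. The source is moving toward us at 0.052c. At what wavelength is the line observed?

Relativistic Doppler for wavelength: λ' = λ₀ · √((1 − β)/(1 + β)).
λ' = 1019 × √(0.9480/1.0520) = 1019 × 0.94928 ≈ 967.3 nm.

967.3 nm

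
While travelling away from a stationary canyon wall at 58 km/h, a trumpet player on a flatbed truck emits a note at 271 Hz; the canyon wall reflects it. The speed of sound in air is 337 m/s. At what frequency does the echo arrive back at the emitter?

58 km/h = 16.11 m/s.
The canyon wall receives the sound from a moving source: f₁ = f₀ · v/(v + v_e) = 271 × 337/353.11 ≈ 259 Hz.
On the return leg the trumpet player on a flatbed truck is a moving observer: f₂ = f₁ · (v − v_e)/v = 259 × 320.89/337 ≈ 246 Hz.
Equivalently f₂ = f₀ · (v − v_e)/(v + v_e).

246 Hz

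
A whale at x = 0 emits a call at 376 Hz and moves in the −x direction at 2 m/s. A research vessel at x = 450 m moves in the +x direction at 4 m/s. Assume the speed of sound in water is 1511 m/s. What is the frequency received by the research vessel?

375 Hz

The observer lies on the +x side, so the source is heading away from the observer and the observer is heading away from the source.
With source receding and observer receding, f' = f · (v − v_o)/(v + v_s).
f' = 376 × (1511 − 4)/(1511 + 2) = 376 × 1507/1513 ≈ 375 Hz.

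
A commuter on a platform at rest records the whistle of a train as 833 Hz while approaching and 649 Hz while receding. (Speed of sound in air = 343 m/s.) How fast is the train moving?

43 m/s

f₁/f₂ = (v + v_s)/(v − v_s), so v_s = v · (f₁ − f₂)/(f₁ + f₂).
v_s = 343 × (833 − 649)/(833 + 649) = 343 × 184/1482 ≈ 43 m/s.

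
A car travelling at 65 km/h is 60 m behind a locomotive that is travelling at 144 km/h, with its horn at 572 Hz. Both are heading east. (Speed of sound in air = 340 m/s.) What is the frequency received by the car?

539 Hz

144 km/h = 40 m/s; 65 km/h = 18.06 m/s.
The car is behind, so the locomotive is moving away from it while the car is moving toward the locomotive.
With source receding and observer approaching, f' = f · (v + v_o)/(v + v_s).
f' = 572 × (340 + 18.06)/(340 + 40) = 572 × 358.06/380 ≈ 539 Hz.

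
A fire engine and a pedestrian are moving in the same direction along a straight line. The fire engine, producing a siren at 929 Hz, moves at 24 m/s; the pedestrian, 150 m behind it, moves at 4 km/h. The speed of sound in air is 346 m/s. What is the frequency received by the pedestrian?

872 Hz

4 km/h = 1.111 m/s.
The pedestrian is behind, so the fire engine is moving away from it while the pedestrian is moving toward the fire engine.
General Doppler shift: f' = f · (v + v_o)/(v + v_s).
f' = 929 × (346 + 1.111)/(346 + 24) = 929 × 347.11/370 ≈ 872 Hz.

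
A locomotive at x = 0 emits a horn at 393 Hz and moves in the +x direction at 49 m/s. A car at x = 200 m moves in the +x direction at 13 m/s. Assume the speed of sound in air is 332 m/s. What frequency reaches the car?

The observer lies on the +x side, so the source is heading toward the observer and the observer is heading away from the source.
Both move, so f' = f · (v − v_o)/(v − v_s).
f' = 393 × (332 − 13)/(332 − 49) = 393 × 319/283 ≈ 443 Hz.

443 Hz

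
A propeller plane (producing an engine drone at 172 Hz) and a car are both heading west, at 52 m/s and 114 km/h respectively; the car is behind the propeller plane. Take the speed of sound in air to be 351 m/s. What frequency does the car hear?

114 km/h = 31.67 m/s.
The car is behind, so the propeller plane is moving away from it while the car is moving toward the propeller plane.
General Doppler shift: f' = f · (v + v_o)/(v + v_s).
f' = 172 × (351 + 31.67)/(351 + 52) = 172 × 382.67/403 ≈ 163 Hz.

163 Hz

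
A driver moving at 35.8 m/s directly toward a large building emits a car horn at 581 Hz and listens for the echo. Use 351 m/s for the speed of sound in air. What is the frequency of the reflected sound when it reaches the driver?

The large building receives the sound from a moving source: f₁ = f₀ · v/(v − v_e) = 581 × 351/315.2 ≈ 647 Hz.
On the return leg the driver is a moving observer: f₂ = f₁ · (v + v_e)/v = 647 × 386.8/351 ≈ 713 Hz.
Equivalently f₂ = f₀ · (v + v_e)/(v − v_e).

713 Hz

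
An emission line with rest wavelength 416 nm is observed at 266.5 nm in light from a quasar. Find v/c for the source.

λ'/λ₀ = 0.6406 < 1 (blueshift), so the source is approaching.
λ'/λ₀ = √((1 − β)/(1 + β)) for an approaching source ⇒ β = (1 − r²)/(1 + r²) with r = λ'/λ₀.
β = (1 − 0.4104)/(1 + 0.4104) ≈ 0.418.

0.418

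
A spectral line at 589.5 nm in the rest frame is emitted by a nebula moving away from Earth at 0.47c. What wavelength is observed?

Relativistic Doppler for wavelength: λ' = λ₀ · √((1 + β)/(1 − β)).
λ' = 589.5 × √(1.4700/0.5300) = 589.5 × 1.66541 ≈ 981.8 nm.

981.8 nm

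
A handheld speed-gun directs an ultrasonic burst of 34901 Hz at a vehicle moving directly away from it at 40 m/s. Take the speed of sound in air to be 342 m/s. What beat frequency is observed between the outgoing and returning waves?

7309 Hz

At the vehicle (a moving observer), f₁ = f₀ · (v − u)/v = 34901 × 302/342 ≈ 30819 Hz.
The reflection then acts as a moving source: f₂ = f₁ · v/(v + u) ≈ 27592 Hz.
Equivalently f₂ = f₀ · (v − u)/(v + u).
Beat frequency: |f₂ − f₀| = 2u·f₀/(v + u) = 2 × 40 × 34901/382 ≈ 7309 Hz.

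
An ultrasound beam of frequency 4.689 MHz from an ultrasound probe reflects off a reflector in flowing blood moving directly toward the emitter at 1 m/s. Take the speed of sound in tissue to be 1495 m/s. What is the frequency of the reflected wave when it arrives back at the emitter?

The reflector in flowing blood first receives the wave as a moving observer: f₁ = f₀ · (v + u)/v = 4.689 × (1495 + 1)/1495 ≈ 4.692 MHz.
On reflection it acts as a source moving toward the stationary detector: f₂ = f₁ · v/(v − u) = 4.692 × 1495/1494 ≈ 4.695 MHz.

4.695 MHz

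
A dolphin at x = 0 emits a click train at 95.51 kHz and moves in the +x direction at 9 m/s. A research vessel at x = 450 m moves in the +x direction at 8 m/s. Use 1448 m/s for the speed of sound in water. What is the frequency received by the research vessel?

95.6 kHz

The observer lies on the +x side, so the source is heading toward the observer and the observer is heading away from the source.
General Doppler shift: f' = f · (v − v_o)/(v − v_s).
f' = 95.51 × (1448 − 8)/(1448 − 9) = 95.51 × 1440/1439 ≈ 95.6 kHz.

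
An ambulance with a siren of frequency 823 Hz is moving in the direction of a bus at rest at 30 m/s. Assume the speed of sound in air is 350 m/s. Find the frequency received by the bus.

With the source moving toward a stationary observer, f' = f · v/(v − v_s).
f' = 823 × 350/(350 − 30) = 823 × 350/320 ≈ 900 Hz.

900 Hz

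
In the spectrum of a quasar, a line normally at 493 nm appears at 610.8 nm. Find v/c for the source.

λ'/λ₀ = 1.2389 > 1 (redshift), so the source is receding.
λ'/λ₀ = √((1 + β)/(1 − β)) for a receding source ⇒ β = (r² − 1)/(r² + 1) with r = λ'/λ₀.
β = (1.5350 − 1)/(1.5350 + 1) ≈ 0.211.

0.211c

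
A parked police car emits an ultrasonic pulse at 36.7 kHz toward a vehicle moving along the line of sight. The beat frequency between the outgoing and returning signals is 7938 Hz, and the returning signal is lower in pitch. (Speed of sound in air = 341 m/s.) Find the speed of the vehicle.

41 m/s

Double Doppler shift off a moving reflector: f₂ = f₀ · (v + u)/(v − u) (u > 0 toward emitter).
Returning signal is lower, so f₂ = f₀ − Δf = 36700 − 7938 = 28762 Hz.
Rearranging, u = v · (f₂ − f₀)/(f₂ + f₀) = 341 × -7938/65462 ≈ -41 m/s.
So the vehicle is moving at 41 m/s away from the emitter.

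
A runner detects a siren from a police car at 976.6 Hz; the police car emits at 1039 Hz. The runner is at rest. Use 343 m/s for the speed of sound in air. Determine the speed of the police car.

21.9 m/s

f' < f, so the police car is receding.
f' = f · v/(v + v_s) ⇒ v_s = v · |1 − f/f'|.
v_s = 343 × |1 − 1039/976.6| = 343 × 0.0639 ≈ 21.9 m/s.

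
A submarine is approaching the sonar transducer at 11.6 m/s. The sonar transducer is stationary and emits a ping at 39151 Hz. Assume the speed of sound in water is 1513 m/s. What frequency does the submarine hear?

Only the observer moves, toward the source, so f' = f · (v + v_o)/v.
f' = 39151 × (1513 + 11.6)/1513 = 39151 × 1524.6/1513 ≈ 39451 Hz.

39451 Hz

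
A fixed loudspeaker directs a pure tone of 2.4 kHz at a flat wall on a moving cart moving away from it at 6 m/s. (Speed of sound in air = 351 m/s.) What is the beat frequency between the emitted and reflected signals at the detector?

At the flat wall on a moving cart (a moving observer), f₁ = f₀ · (v − u)/v = 2.4 × 345/351 ≈ 2.3590 kHz.
The reflection then acts as a moving source: f₂ = f₁ · v/(v + u) ≈ 2.3193 kHz.
Beat frequency (with f₀ = 2400 Hz): |f₂ − f₀| = 2u·f₀/(v + u) = 2 × 6 × 2400/357 ≈ 81 Hz.

81 Hz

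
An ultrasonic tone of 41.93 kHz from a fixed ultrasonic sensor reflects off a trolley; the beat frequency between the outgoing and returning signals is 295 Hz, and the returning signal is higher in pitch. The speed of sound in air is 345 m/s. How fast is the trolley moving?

Double Doppler shift off a moving reflector: f₂ = f₀ · (v + u)/(v − u) (u > 0 toward emitter).
Returning signal is higher, so f₂ = f₀ + Δf = 41930 + 295 = 42225 Hz.
Rearranging, u = v · (f₂ − f₀)/(f₂ + f₀) = 345 × 295/84155 ≈ 1.21 m/s.
So the trolley is moving at 1.21 m/s toward the emitter.

1.21 m/s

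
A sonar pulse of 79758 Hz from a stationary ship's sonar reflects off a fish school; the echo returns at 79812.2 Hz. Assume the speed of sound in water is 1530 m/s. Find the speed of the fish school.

0.52 m/s

Double Doppler shift off a moving reflector: f₂ = f₀ · (v + u)/(v − u) (u > 0 toward emitter).
Rearranging, u = v · (f₂ − f₀)/(f₂ + f₀) = 1530 × 54.2/159570.2 ≈ 0.52 m/s.
So the fish school is moving at 0.52 m/s toward the emitter.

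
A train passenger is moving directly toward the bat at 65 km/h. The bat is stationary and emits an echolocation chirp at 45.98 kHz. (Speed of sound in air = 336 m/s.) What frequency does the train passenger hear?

48.5 kHz

65 km/h = 18.06 m/s.
Only the observer moves, toward the source, so f' = f · (v + v_o)/v.
f' = 45.98 × (336 + 18.06)/336 = 45.98 × 354.06/336 ≈ 48.5 kHz.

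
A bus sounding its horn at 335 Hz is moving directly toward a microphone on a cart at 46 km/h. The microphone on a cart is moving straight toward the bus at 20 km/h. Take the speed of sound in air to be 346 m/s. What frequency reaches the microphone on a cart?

353 Hz

46 km/h = 12.78 m/s; 20 km/h = 5.556 m/s.
Both move, so f' = f · (v + v_o)/(v − v_s).
f' = 335 × (346 + 5.556)/(346 − 12.78) = 335 × 351.56/333.22 ≈ 353 Hz.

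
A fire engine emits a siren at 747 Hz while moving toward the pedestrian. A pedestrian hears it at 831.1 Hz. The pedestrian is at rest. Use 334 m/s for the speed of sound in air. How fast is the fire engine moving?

34 m/s

f' = f · v/(v − v_s) ⇒ v_s = v · |1 − f/f'|.
v_s = 334 × |1 − 747/831.1| = 334 × 0.1012 ≈ 34 m/s.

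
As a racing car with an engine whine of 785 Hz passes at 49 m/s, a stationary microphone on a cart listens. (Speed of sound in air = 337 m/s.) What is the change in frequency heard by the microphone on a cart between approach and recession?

233 Hz

Approaching: f₁ = f · v/(v − v_s) = 785 × 337/288 ≈ 919 Hz.
Receding: f₂ = f · v/(v + v_s) = 785 × 337/386 ≈ 685 Hz.
Drop: f₁ − f₂ = 2f·v·v_s/(v² − v_s²) = 2 × 785 × 337 × 49/(337² − 49²) ≈ 233 Hz.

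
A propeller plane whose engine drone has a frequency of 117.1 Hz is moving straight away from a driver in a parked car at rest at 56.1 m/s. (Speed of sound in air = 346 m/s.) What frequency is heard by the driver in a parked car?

Moving source, stationary observer: f' = f · v/(v + v_s) since the source is receding.
f' = 117.1 × 346/(346 + 56.1) = 117.1 × 346/402.1 ≈ 101 Hz.

101 Hz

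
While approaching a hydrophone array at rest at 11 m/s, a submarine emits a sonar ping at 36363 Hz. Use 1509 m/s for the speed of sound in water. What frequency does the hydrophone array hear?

Moving source, stationary observer: f' = f · v/(v − v_s) since the source is approaching.
f' = 36363 × 1509/(1509 − 11) = 36363 × 1509/1498 ≈ 36630 Hz.

36630 Hz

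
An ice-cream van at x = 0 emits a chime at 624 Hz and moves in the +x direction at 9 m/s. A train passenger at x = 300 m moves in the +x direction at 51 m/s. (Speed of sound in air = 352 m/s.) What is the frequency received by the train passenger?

548 Hz

The observer lies on the +x side, so the source is heading toward the observer and the observer is heading away from the source.
General Doppler shift: f' = f · (v − v_o)/(v − v_s).
f' = 624 × (352 − 51)/(352 − 9) = 624 × 301/343 ≈ 548 Hz.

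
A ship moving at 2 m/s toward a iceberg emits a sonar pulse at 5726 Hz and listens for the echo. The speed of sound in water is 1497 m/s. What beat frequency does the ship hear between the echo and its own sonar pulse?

The iceberg receives the sound from a moving source: f₁ = f₀ · v/(v − v_e) = 5726 × 1497/1495 ≈ 5733.66 Hz.
On the return leg the ship is a moving observer: f₂ = f₁ · (v + v_e)/v = 5733.66 × 1499/1497 ≈ 5741.32 Hz.
Equivalently f₂ = f₀ · (v + v_e)/(v − v_e).
Beat against the emitted tone: |f₂ − f₀| = 2v_e·f₀/(v − v_e) = 2 × 2 × 5726/1495 ≈ 15.3 Hz.

15.3 Hz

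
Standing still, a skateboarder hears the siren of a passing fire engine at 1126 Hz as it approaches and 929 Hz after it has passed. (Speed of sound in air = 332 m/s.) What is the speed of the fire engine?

f₁/f₂ = (v + v_s)/(v − v_s), so v_s = v · (f₁ − f₂)/(f₁ + f₂).
v_s = 332 × (1126 − 929)/(1126 + 929) = 332 × 197/2055 ≈ 32 m/s.

32 m/s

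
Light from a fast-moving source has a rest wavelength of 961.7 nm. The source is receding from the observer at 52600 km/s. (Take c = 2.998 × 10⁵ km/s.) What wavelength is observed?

β = v/c = 52600/299800 = 0.1755.
Relativistic Doppler for wavelength: λ' = λ₀ · √((1 + β)/(1 − β)).
λ' = 961.7 × √(1.1755/0.8245) = 961.7 × 1.19397 ≈ 1148.2 nm.

1148.2 nm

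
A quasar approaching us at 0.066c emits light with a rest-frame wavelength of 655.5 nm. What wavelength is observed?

Relativistic Doppler for wavelength: λ' = λ₀ · √((1 − β)/(1 + β)).
λ' = 655.5 × √(0.9340/1.0660) = 655.5 × 0.93604 ≈ 613.6 nm.

613.6 nm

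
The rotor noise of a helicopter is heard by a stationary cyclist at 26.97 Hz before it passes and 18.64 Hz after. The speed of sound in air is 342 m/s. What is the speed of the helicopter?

f₁/f₂ = (v + v_s)/(v − v_s), so v_s = v · (f₁ − f₂)/(f₁ + f₂).
v_s = 342 × (26.97 − 18.64)/(26.97 + 18.64) = 342 × 8.33/45.61 ≈ 62 m/s.

62 m/s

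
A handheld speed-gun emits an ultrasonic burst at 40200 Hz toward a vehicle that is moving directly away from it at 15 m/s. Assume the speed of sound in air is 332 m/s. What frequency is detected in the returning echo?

At the vehicle (a moving observer), f₁ = f₀ · (v − u)/v = 40200 × 317/332 ≈ 38384 Hz.
On reflection it acts as a source moving away from the stationary detector: f₂ = f₁ · v/(v + u) = 38384 × 332/347 ≈ 36724 Hz.

36724 Hz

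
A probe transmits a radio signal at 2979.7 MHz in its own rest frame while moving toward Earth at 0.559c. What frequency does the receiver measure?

Relativistic Doppler for frequency: f' = f₀ · √((1 + β)/(1 − β)).
f' = 2979.7 × √(1.5590/0.4410) = 2979.7 × 1.88020 ≈ 5602.4 MHz.

5602.4 MHz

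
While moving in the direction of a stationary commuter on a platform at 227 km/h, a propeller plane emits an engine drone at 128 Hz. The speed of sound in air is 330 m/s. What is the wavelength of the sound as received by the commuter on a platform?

2.09 m

227 km/h = 63.06 m/s.
Moving source, stationary observer: f' = f · v/(v − v_s) since the source is approaching.
f' = 128 × 330/(330 − 63.06) ≈ 158 Hz.
λ' = v/f' = 330/158.235 ≈ 2.09 m.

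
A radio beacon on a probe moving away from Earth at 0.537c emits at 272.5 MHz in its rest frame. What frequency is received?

Relativistic Doppler for frequency: f' = f₀ · √((1 − β)/(1 + β)).
f' = 272.5 × √(0.4630/1.5370) = 272.5 × 0.54885 ≈ 149.6 MHz.

149.6 MHz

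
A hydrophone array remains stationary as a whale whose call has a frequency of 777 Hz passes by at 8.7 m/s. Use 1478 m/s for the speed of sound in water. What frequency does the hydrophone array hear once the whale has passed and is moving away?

Receding: f₂ = f · v/(v + v_s) = 777 × 1478/1486.7 ≈ 772 Hz.

772 Hz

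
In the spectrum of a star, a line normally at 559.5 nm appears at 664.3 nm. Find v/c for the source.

λ'/λ₀ = 1.1873 > 1 (redshift), so the source is receding.
λ'/λ₀ = √((1 + β)/(1 − β)) for a receding source ⇒ β = (r² − 1)/(r² + 1) with r = λ'/λ₀.
β = (1.4097 − 1)/(1.4097 + 1) ≈ 0.170.

0.170c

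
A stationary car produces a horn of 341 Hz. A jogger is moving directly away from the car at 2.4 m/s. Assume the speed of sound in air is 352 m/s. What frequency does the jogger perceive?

Moving observer, stationary source: f' = f · (v − v_o)/v.
f' = 341 × (352 − 2.4)/352 = 341 × 349.6/352 ≈ 339 Hz.

339 Hz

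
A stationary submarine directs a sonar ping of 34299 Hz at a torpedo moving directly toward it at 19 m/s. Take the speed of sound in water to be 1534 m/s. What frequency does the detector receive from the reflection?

At the torpedo (a moving observer), f₁ = f₀ · (v + u)/v = 34299 × 1553/1534 ≈ 34724 Hz.
The reflection then acts as a moving source: f₂ = f₁ · v/(v − u) ≈ 35159 Hz.

35159 Hz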